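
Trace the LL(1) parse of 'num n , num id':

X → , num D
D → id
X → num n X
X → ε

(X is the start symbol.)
LL(1) parsing maintains a stack (initially the start symbol over $) and the input. At each step: if the stack top is a terminal, match it against the current input token; if it is a non-terminal N, replace it with the RHS of M[N, lookahead] (the unique production whose predict set contains the lookahead).

Stack is shown with the top on the left.

Stack      Input             Action
-----------------------------------
X $        num n , num id $  output X → num n X
num n X $  num n , num id $  match 'num'
n X $      n , num id $      match 'n'
X $        , num id $        output X → , num D
, num D $  , num id $        match ','
num D $    num id $          match 'num'
D $        id $              output D → id
id $       id $              match 'id'
$          $                 accept

The string is accepted.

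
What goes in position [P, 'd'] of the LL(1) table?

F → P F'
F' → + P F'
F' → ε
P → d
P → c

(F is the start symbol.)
To find M[P, 'd'], we find productions for P where 'd' is in the predict set (PREDICT(N → α) = (FIRST(α) \ {ε}) ∪ (FOLLOW(N) if α ⇒* ε)).

P → d: PREDICT = { 'd' }
  'd' is in predict set, so this production goes in M[P, 'd']
P → c: PREDICT = { 'c' }

M[P, 'd'] = P → d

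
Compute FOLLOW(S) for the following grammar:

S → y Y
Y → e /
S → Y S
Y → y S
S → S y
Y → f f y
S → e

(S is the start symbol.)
To compute FOLLOW(S), find every occurrence of S on a right-hand side N → α S β: add FIRST(β) \ {ε}, and if β is empty or nullable also add FOLLOW(N). Iterate to a fixed point.

S is the start symbol, so $ ∈ FOLLOW(S).
In S → Y S: S is at the end; this adds FOLLOW(S) to itself — nothing new
In Y → y S: S is at the end, add FOLLOW(Y)
In S → S y: S is followed by y, add FIRST(y) \ {ε} = { 'y' }

The FOLLOW sets referred to above (computed the same way, to a fixed point):
  FOLLOW(Y) = { $, 'e', 'f', 'y' }

Taking the union: FOLLOW(S) = { $, 'e', 'f', 'y' }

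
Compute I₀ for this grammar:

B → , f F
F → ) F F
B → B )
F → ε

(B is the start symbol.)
{ [B → . , f F], [B → . B )], [B' → . B] }

First, augment the grammar with B' → B
I₀ = CLOSURE({ [B' → . B] }):
  [B' → . B] has the dot before B: add [B → . , f F], [B → . B )]
No further items can be added.

I₀ = { [B → . , f F], [B → . B )], [B' → . B] }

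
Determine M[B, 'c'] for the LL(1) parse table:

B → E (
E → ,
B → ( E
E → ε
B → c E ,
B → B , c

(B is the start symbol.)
B → c E ,, B → B , c

To find M[B, 'c'], we find productions for B where 'c' is in the predict set (PREDICT(N → α) = (FIRST(α) \ {ε}) ∪ (FOLLOW(N) if α ⇒* ε)).

Relevant sets:
  FIRST(E) = { ',', ε }
  FIRST(B) = { '(', ',', 'c' }

B → E (: PREDICT = { '(', ',' }
B → ( E: PREDICT = { '(' }
B → c E ,: PREDICT = { 'c' }
  'c' is in predict set, so this production goes in M[B, 'c']
B → B , c: PREDICT = { '(', ',', 'c' }
  'c' is in predict set, so this production goes in M[B, 'c']

M[B, 'c'] = B → c E ,, B → B , c  (a multiply-defined cell — the grammar is not LL(1))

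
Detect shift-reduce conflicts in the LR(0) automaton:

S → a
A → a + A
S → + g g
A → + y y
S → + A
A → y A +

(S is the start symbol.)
No shift-reduce conflicts

Augment with S' → S and build the canonical LR(0) collection (I0 = CLOSURE({[S' → . S]}), then GOTO on every symbol after a dot until no new states appear). It has 16 states:
  I0: { [S → . + A], [S → . + g g], [S → . a], [S' → . S] }  — shift
  I1: { [A → . + y y], [A → . a + A], [A → . y A +], [S → + . A], [S → + . g g] }  — shift
  I2: { [S' → S .] }  — accept
  I3: { [S → a .] }  — reduce
  I4: { [A → + . y y] }  — shift
  I5: { [S → + A .] }  — reduce
  I6: { [A → a . + A] }  — shift
  I7: { [S → + g . g] }  — shift
  I8: { [A → . + y y], [A → . a + A], [A → . y A +], [A → y . A +] }  — shift
  I9: { [A → y A . +] }  — shift
  I10: { [A → y A + .] }  — reduce
  I11: { [S → + g g .] }  — reduce
  I12: { [A → . + y y], [A → . a + A], [A → . y A +], [A → a + . A] }  — shift
  I13: { [A → a + A .] }  — reduce
  I14: { [A → + y . y] }  — shift
  I15: { [A → + y y .] }  — reduce

No state contains both a complete item and a shift item.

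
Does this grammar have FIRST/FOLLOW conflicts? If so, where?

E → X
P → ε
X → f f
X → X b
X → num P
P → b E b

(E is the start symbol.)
A FIRST/FOLLOW conflict occurs when a non-terminal N has a nullable alternative N → β (β ⇒* ε) and another alternative N → α with FIRST(α) ∩ FOLLOW(N) ≠ ∅: on such a lookahead the parser cannot decide between expanding α and letting N vanish via β.

Nullable non-terminals: P.

P: nullable alternative(s) P → ε; FOLLOW(P) = { $, 'b' }
  P → ε: FIRST \ {ε} = { } — this is the only nullable alternative, skip
  P → b E b: FIRST \ {ε} = { 'b' } — overlaps FOLLOW(P) on { 'b' }: CONFLICT

E, X have no nullable alternative, so no FIRST/FOLLOW check is needed there.

So the grammar has 1 FIRST/FOLLOW conflict (marked CONFLICT above).

Answer: Yes. P → b E b with FOLLOW(P) on { 'b' }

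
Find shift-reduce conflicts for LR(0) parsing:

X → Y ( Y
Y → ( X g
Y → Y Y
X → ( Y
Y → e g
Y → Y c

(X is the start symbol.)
Augment with X' → X and build the canonical LR(0) collection (I0 = CLOSURE({[X' → . X]}), then GOTO on every symbol after a dot until no new states appear). It has 14 states:
  I0: { [X → . ( Y], [X → . Y ( Y], [X' → . X], [Y → . ( X g], [Y → . Y Y], [Y → . Y c], [Y → . e g] }  — shift
  I1: { [X → ( . Y], [X → . ( Y], [X → . Y ( Y], [Y → ( . X g], [Y → . ( X g], [Y → . Y Y], [Y → . Y c], [Y → . e g] }  — shift
  I2: { [X' → X .] }  — accept
  I3: { [X → Y . ( Y], [Y → . ( X g], [Y → . Y Y], [Y → . Y c], [Y → . e g], [Y → Y . Y], [Y → Y . c] }  — shift
  I4: { [Y → e . g] }  — shift
  I5: { [Y → e g .] }  — reduce
  I6: { [X → . ( Y], [X → . Y ( Y], [X → Y ( . Y], [Y → ( . X g], [Y → . ( X g], [Y → . Y Y], [Y → . Y c], [Y → . e g] }  — shift
  I7: { [Y → . ( X g], [Y → . Y Y], [Y → . Y c], [Y → . e g], [Y → Y . Y], [Y → Y . c], [Y → Y Y .] }  — shift, reduce
  I8: { [Y → Y c .] }  — reduce
  I9: { [X → . ( Y], [X → . Y ( Y], [Y → ( . X g], [Y → . ( X g], [Y → . Y Y], [Y → . Y c], [Y → . e g] }  — shift
  I10: { [Y → ( X . g] }  — shift
  I11: { [Y → ( X g .] }  — reduce
  I12: { [X → Y ( Y .], [X → Y . ( Y], [Y → . ( X g], [Y → . Y Y], [Y → . Y c], [Y → . e g], [Y → Y . Y], [Y → Y . c] }  — shift, reduce
  I13: { [X → ( Y .], [X → Y . ( Y], [Y → . ( X g], [Y → . Y Y], [Y → . Y c], [Y → . e g], [Y → Y . Y], [Y → Y . c] }  — shift, reduce

I7 contains reduce item [Y → Y Y .] and shift items [Y → . ( X g], [Y → Y . c], [Y → . e g] — shift-reduce conflict.
I12 contains reduce item [X → Y ( Y .] and shift items [X → Y . ( Y], [Y → . ( X g], [Y → Y . c], [Y → . e g] — shift-reduce conflict.
I13 contains reduce item [X → ( Y .] and shift items [X → Y . ( Y], [Y → . ( X g], [Y → Y . c], [Y → . e g] — shift-reduce conflict.

Answer: Yes — I7: [Y → Y Y .] vs [Y → . ( X g]; I12: [X → Y ( Y .] vs [X → Y . ( Y]; I13: [X → ( Y .] vs [X → Y . ( Y]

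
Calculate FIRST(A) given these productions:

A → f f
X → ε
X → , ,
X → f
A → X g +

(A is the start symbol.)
{ ',', 'f', 'g' }

FIRST sets of the other non-terminals involved (by the same procedure, iterated to a fixed point):
  FIRST(X) = { ',', 'f', ε }

From A → f f:
  - f is a terminal: add 'f' and stop
From A → X g +:
  - X is a non-terminal: add FIRST(X) \ {ε} = { ',', 'f' }
    X is nullable, so continue to the next symbol
  - g is a terminal: add 'g' and stop

Collecting: FIRST(A) = { ',', 'f', 'g' }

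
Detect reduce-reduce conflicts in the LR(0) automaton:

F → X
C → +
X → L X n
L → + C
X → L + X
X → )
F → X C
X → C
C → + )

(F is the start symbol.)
Yes — I13: [C → + ) .] vs [X → ) .]; I14: [L → + C .] vs [X → C .]

A reduce-reduce conflict occurs when an LR(0) state has two complete items [A → α .] and [B → β .] — both call for a reduction, and with no lookahead the parser cannot choose between them.

Augment with F' → F and build the canonical LR(0) collection (I0 = CLOSURE({[F' → . F]}), then GOTO on every symbol after a dot until no new states appear). It has 17 states:
  I0: { [C → . + )], [C → . +], [F → . X C], [F → . X], [F' → . F], [L → . + C], [X → . )], [X → . C], [X → . L + X], [X → . L X n] }  — shift
  I1: { [X → ) .] }  — reduce
  I2: { [C → + . )], [C → + .], [C → . + )], [C → . +], [L → + . C] }  — shift, reduce
  I3: { [X → C .] }  — reduce
  I4: { [F' → F .] }  — accept
  I5: { [C → . + )], [C → . +], [L → . + C], [X → . )], [X → . C], [X → . L + X], [X → . L X n], [X → L . + X], [X → L . X n] }  — shift
  I6: { [C → . + )], [C → . +], [F → X . C], [F → X .] }  — shift, reduce
  I7: { [C → + . )], [C → + .] }  — shift, reduce
  I8: { [F → X C .] }  — reduce
  I9: { [C → + ) .] }  — reduce
  I10: { [C → + . )], [C → + .], [C → . + )], [C → . +], [L → + . C], [L → . + C], [X → . )], [X → . C], [X → . L + X], [X → . L X n], [X → L + . X] }  — shift, reduce
  I11: { [X → L X . n] }  — shift
  I12: { [X → L X n .] }  — reduce
  I13: { [C → + ) .], [X → ) .] }  — 2 reduces
  I14: { [L → + C .], [X → C .] }  — 2 reduces
  I15: { [X → L + X .] }  — reduce
  I16: { [L → + C .] }  — reduce

I13 contains complete items [C → + ) .], [X → ) .] — reduce-reduce conflict.
I14 contains complete items [L → + C .], [X → C .] — reduce-reduce conflict.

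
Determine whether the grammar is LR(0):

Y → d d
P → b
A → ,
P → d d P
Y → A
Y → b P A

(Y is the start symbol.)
Yes, the grammar is LR(0)

A grammar is LR(0) if no state in the canonical LR(0) collection has:
  - both a shift item (dot before a terminal) and a complete item (shift-reduce conflict), or
  - two or more complete items (reduce-reduce conflict; the accept item [Y' → Y .] counts as a complete item here).

Augment with Y' → Y and build the canonical LR(0) collection (I0 = CLOSURE({[Y' → . Y]}), then GOTO on every symbol after a dot until no new states appear). It has 13 states:
  I0: { [A → . ,], [Y → . A], [Y → . b P A], [Y → . d d], [Y' → . Y] }  — shift
  I1: { [A → , .] }  — reduce
  I2: { [Y → A .] }  — reduce
  I3: { [Y' → Y .] }  — accept
  I4: { [P → . b], [P → . d d P], [Y → b . P A] }  — shift
  I5: { [Y → d . d] }  — shift
  I6: { [Y → d d .] }  — reduce
  I7: { [A → . ,], [Y → b P . A] }  — shift
  I8: { [P → b .] }  — reduce
  I9: { [P → d . d P] }  — shift
  I10: { [P → . b], [P → . d d P], [P → d d . P] }  — shift
  I11: { [P → d d P .] }  — reduce
  I12: { [Y → b P A .] }  — reduce

Every state is either a pure shift/goto state or contains exactly one complete item and nothing to shift — no conflicts. The grammar is LR(0).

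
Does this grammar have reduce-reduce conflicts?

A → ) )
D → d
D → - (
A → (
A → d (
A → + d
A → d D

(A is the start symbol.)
A reduce-reduce conflict occurs when an LR(0) state has two complete items [A → α .] and [B → β .] — both call for a reduction, and with no lookahead the parser cannot choose between them.

Augment with A' → A and build the canonical LR(0) collection (I0 = CLOSURE({[A' → . A]}), then GOTO on every symbol after a dot until no new states appear). It has 13 states:
  I0: { [A → . (], [A → . ) )], [A → . + d], [A → . d (], [A → . d D], [A' → . A] }  — shift
  I1: { [A → ( .] }  — reduce
  I2: { [A → ) . )] }  — shift
  I3: { [A → + . d] }  — shift
  I4: { [A' → A .] }  — accept
  I5: { [A → d . (], [A → d . D], [D → . - (], [D → . d] }  — shift
  I6: { [A → d ( .] }  — reduce
  I7: { [D → - . (] }  — shift
  I8: { [A → d D .] }  — reduce
  I9: { [D → d .] }  — reduce
  I10: { [D → - ( .] }  — reduce
  I11: { [A → + d .] }  — reduce
  I12: { [A → ) ) .] }  — reduce

No state contains more than one complete item.

Answer: No reduce-reduce conflicts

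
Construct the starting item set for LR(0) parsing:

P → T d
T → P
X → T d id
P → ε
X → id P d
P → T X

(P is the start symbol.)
First, augment the grammar with P' → P
I₀ = CLOSURE({ [P' → . P] }):
  [P' → . P] has the dot before P: add [P → . T d], [P → .], [P → . T X]
  [P → . T d] has the dot before T: add [T → . P]
No further items can be added.

I₀ = { [P → . T X], [P → . T d], [P → .], [P' → . P], [T → . P] }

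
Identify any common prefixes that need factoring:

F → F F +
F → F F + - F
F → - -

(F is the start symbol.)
Left-factoring is needed when two productions for the same non-terminal
share a common prefix on the right-hand side.

Productions for F:
  F → F F +
  F → F F + - F
  F → - -

Found common prefix 'F F +' in productions for F

Answer: Yes, F has productions with common prefix 'F F +'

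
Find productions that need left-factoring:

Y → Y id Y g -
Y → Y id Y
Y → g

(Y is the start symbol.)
Left-factoring is needed when two productions for the same non-terminal
share a common prefix on the right-hand side.

Productions for Y:
  Y → Y id Y g -
  Y → Y id Y
  Y → g

Found common prefix 'Y id Y' in productions for Y

Answer: Yes, Y has productions with common prefix 'Y id Y'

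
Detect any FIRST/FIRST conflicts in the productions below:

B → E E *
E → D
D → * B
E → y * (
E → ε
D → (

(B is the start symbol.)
A FIRST/FIRST conflict occurs when two productions N → α and N → β for the same non-terminal have FIRST(α) ∩ FIRST(β) ≠ ∅ (with ε ∈ FIRST of a nullable right-hand side, so two nullable alternatives also conflict).

FIRST sets of the non-terminals at (or reachable through a nullable prefix from) the front of some alternative:
  FIRST(D) = { '(', '*' }

Productions for E:
  E → D: FIRST = { '(', '*' }
  E → y * (: FIRST = { 'y' }
  E → ε: FIRST = { ε }
Productions for D:
  D → * B: FIRST = { '*' }
  D → (: FIRST = { '(' }
B has only one production, so no FIRST/FIRST conflict is possible there.

All alternatives of each non-terminal have pairwise disjoint FIRST sets.

Answer: No FIRST/FIRST conflicts.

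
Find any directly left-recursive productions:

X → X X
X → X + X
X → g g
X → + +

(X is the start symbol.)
Direct left recursion occurs when N → N α for some non-terminal N (the right-hand side begins with the left-hand side itself).

X → X X: LEFT RECURSIVE (starts with X)
X → X + X: LEFT RECURSIVE (starts with X)
X → g g: starts with g
X → + +: starts with '+'

The grammar has direct left recursion on: X.

Answer: Yes, X is left-recursive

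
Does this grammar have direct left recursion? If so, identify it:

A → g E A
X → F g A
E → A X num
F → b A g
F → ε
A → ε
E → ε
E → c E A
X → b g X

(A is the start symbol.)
Direct left recursion occurs when N → N α for some non-terminal N (the right-hand side begins with the left-hand side itself).

A → g E A: starts with g
X → F g A: starts with F
E → A X num: starts with A
F → b A g: starts with b
F → ε: starts with ε
A → ε: starts with ε
E → ε: starts with ε
E → c E A: starts with c
X → b g X: starts with b

No direct left recursion found.

Answer: No direct left recursion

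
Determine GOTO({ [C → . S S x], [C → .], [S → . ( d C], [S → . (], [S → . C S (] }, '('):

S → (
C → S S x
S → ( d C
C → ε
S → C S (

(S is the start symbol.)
GOTO(I, '(') = CLOSURE({ [A → αX.β] : [A → α.Xβ] ∈ I, X = '(' })

Items with dot before '(', with the dot advanced:
  [S → . (] → [S → ( .]
  [S → . ( d C] → [S → ( . d C]
Closure adds nothing (no advanced item has the dot before a non-terminal).

GOTO = { [S → ( . d C], [S → ( .] }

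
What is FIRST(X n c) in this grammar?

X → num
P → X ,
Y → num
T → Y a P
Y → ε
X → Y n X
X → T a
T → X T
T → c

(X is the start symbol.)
FIRST sets of the non-terminals involved (from the grammar, by fixed-point iteration):
  FIRST(X) = { 'a', 'c', 'n', 'num' }

To compute FIRST(X n c), process the symbols left to right:
Symbol X is a non-terminal. Add FIRST(X) \ {ε} = { 'a', 'c', 'n', 'num' }
X is not nullable (ε ∉ FIRST(X)), so stop here.
FIRST(X n c) = { 'a', 'c', 'n', 'num' }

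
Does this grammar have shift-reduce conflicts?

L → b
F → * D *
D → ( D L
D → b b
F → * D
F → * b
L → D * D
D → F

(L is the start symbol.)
Yes — I6: [L → b .] vs [D → b . b]; I11: [F → * D .] vs [F → * D . *]; I12: [F → * b .] vs [D → b . b]

A shift-reduce conflict occurs when an LR(0) state has both:
  - a complete (reduce) item [A → α .] (dot at the end), and
  - a shift item [B → β . c γ] (dot before a terminal).

Augment with L' → L and build the canonical LR(0) collection (I0 = CLOSURE({[L' → . L]}), then GOTO on every symbol after a dot until no new states appear). It has 16 states:
  I0: { [D → . ( D L], [D → . F], [D → . b b], [F → . * D *], [F → . * D], [F → . * b], [L → . D * D], [L → . b], [L' → . L] }  — shift
  I1: { [D → ( . D L], [D → . ( D L], [D → . F], [D → . b b], [F → . * D *], [F → . * D], [F → . * b] }  — shift
  I2: { [D → . ( D L], [D → . F], [D → . b b], [F → * . D *], [F → * . D], [F → * . b], [F → . * D *], [F → . * D], [F → . * b] }  — shift
  I3: { [L → D . * D] }  — shift
  I4: { [D → F .] }  — reduce
  I5: { [L' → L .] }  — accept
  I6: { [D → b . b], [L → b .] }  — shift, reduce
  I7: { [D → b b .] }  — reduce
  I8: { [D → . ( D L], [D → . F], [D → . b b], [F → . * D *], [F → . * D], [F → . * b], [L → D * . D] }  — shift
  I9: { [L → D * D .] }  — reduce
  I10: { [D → b . b] }  — shift
  I11: { [F → * D . *], [F → * D .] }  — shift, reduce
  I12: { [D → b . b], [F → * b .] }  — shift, reduce
  I13: { [F → * D * .] }  — reduce
  I14: { [D → ( D . L], [D → . ( D L], [D → . F], [D → . b b], [F → . * D *], [F → . * D], [F → . * b], [L → . D * D], [L → . b] }  — shift
  I15: { [D → ( D L .] }  — reduce

I6 contains reduce item [L → b .] and shift item [D → b . b] — shift-reduce conflict.
I11 contains reduce item [F → * D .] and shift item [F → * D . *] — shift-reduce conflict.
I12 contains reduce item [F → * b .] and shift item [D → b . b] — shift-reduce conflict.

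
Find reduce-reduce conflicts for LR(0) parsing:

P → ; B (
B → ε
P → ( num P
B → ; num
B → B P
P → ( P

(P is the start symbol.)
A reduce-reduce conflict occurs when an LR(0) state has two complete items [A → α .] and [B → β .] — both call for a reduction, and with no lookahead the parser cannot choose between them.

Augment with P' → P and build the canonical LR(0) collection (I0 = CLOSURE({[P' → . P]}), then GOTO on every symbol after a dot until no new states appear). It has 12 states:
  I0: { [P → . ( P], [P → . ( num P], [P → . ; B (], [P' → . P] }  — shift
  I1: { [P → ( . P], [P → ( . num P], [P → . ( P], [P → . ( num P], [P → . ; B (] }  — shift
  I2: { [B → . ; num], [B → . B P], [B → .], [P → ; . B (] }  — shift, reduce
  I3: { [P' → P .] }  — accept
  I4: { [B → ; . num] }  — shift
  I5: { [B → B . P], [P → . ( P], [P → . ( num P], [P → . ; B (], [P → ; B . (] }  — shift
  I6: { [P → ( . P], [P → ( . num P], [P → . ( P], [P → . ( num P], [P → . ; B (], [P → ; B ( .] }  — shift, reduce
  I7: { [B → B P .] }  — reduce
  I8: { [P → ( P .] }  — reduce
  I9: { [P → ( num . P], [P → . ( P], [P → . ( num P], [P → . ; B (] }  — shift
  I10: { [P → ( num P .] }  — reduce
  I11: { [B → ; num .] }  — reduce

No state contains more than one complete item.

Answer: No reduce-reduce conflicts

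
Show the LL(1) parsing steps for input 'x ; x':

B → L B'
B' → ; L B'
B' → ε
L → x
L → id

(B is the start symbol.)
Stack is shown with the top on the left.

Stack     Input    Action
-------------------------
B $       x ; x $  output B → L B'
L B' $    x ; x $  output L → x
x B' $    x ; x $  match 'x'
B' $      ; x $    output B' → ; L B'
; L B' $  ; x $    match ';'
L B' $    x $      output L → x
x B' $    x $      match 'x'
B' $      $        output B' → ε
$         $        accept

The string is accepted.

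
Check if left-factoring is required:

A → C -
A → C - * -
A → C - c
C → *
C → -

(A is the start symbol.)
Left-factoring is needed when two productions for the same non-terminal
share a common prefix on the right-hand side.

Productions for A:
  A → C -
  A → C - * -
  A → C - c
Productions for C:
  C → *
  C → -

Found common prefix 'C -' in productions for A

Answer: Yes, A has productions with common prefix 'C -'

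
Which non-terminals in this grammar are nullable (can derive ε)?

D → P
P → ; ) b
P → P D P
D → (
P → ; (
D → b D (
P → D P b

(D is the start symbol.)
There are no ε-productions, so no non-terminal can derive ε.
No non-terminals are nullable.

Answer: None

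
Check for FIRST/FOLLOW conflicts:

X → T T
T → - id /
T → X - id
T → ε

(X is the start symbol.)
Nullable non-terminals: T, X.
FIRST sets used below: FIRST(X) = { '-', ε }

T: nullable alternative(s) T → ε; FOLLOW(T) = { $, '-' }
  T → - id /: FIRST \ {ε} = { '-' } — overlaps FOLLOW(T) on { '-' }: CONFLICT
  T → X - id: FIRST \ {ε} = { '-' } — overlaps FOLLOW(T) on { '-' }: CONFLICT
  T → ε: FIRST \ {ε} = { } — this is the only nullable alternative, skip
X has a nullable alternative but only one production, so nothing to check.

So the grammar has 2 FIRST/FOLLOW conflicts (marked CONFLICT above).

Answer: Yes. T → '-' id '/' with FOLLOW(T) on { '-' }; T → X '-' id with FOLLOW(T) on { '-' }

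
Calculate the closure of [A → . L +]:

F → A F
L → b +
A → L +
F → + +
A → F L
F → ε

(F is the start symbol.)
{ [A → . L +], [L → . b +] }

To compute CLOSURE, for each item [A → α.Bβ] where B is a non-terminal, add [B → .γ] for all productions B → γ; repeat for the newly added items until nothing changes.

Start with: [A → . L +]
  [A → . L +] has the dot before L: add [L → . b +]
No further items can be added.

CLOSURE = { [A → . L +], [L → . b +] }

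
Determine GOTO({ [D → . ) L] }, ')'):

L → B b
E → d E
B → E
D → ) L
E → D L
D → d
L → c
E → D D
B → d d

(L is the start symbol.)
GOTO(I, ')') = CLOSURE({ [A → αX.β] : [A → α.Xβ] ∈ I, X = ')' })

Items with dot before ')', with the dot advanced:
  [D → . ) L] → [D → ) . L]
Closure of the advanced items:
  [D → ) . L] has the dot before L: add [L → . B b], [L → . c]
  [L → . B b] has the dot before B: add [B → . E], [B → . d d]
  [B → . E] has the dot before E: add [E → . d E], [E → . D L], [E → . D D]
  [E → . D L] has the dot before D: add [D → . ) L], [D → . d]

GOTO = { [B → . E], [B → . d d], [D → ) . L], [D → . ) L], [D → . d], [E → . D D], [E → . D L], [E → . d E], [L → . B b], [L → . c] }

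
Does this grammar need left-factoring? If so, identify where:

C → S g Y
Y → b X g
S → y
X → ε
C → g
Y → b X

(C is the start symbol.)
Yes, Y has productions with common prefix 'b X'

Left-factoring is needed when two productions for the same non-terminal
share a common prefix on the right-hand side.

Productions for C:
  C → S g Y
  C → g
Productions for Y:
  Y → b X g
  Y → b X

Found common prefix 'b X' in productions for Y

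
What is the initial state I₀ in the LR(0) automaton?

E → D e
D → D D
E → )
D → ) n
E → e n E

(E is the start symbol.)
First, augment the grammar with E' → E
I₀ = CLOSURE({ [E' → . E] }):
  [E' → . E] has the dot before E: add [E → . D e], [E → . )], [E → . e n E]
  [E → . D e] has the dot before D: add [D → . D D], [D → . ) n]
No further items can be added.

I₀ = { [D → . ) n], [D → . D D], [E → . )], [E → . D e], [E → . e n E], [E' → . E] }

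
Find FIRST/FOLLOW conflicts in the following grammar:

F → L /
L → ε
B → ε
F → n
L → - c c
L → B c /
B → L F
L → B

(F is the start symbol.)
A FIRST/FOLLOW conflict occurs when a non-terminal N has a nullable alternative N → β (β ⇒* ε) and another alternative N → α with FIRST(α) ∩ FOLLOW(N) ≠ ∅: on such a lookahead the parser cannot decide between expanding α and letting N vanish via β.

Nullable non-terminals: B, L.
FIRST sets used below: FIRST(L) = { '-', '/', 'c', 'n', ε }, FIRST(F) = { '-', '/', 'c', 'n' }, FIRST(B) = { '-', '/', 'c', 'n', ε }

B: nullable alternative(s) B → ε; FOLLOW(B) = { '-', '/', 'c', 'n' }
  B → ε: FIRST \ {ε} = { } — this is the only nullable alternative, skip
  B → L F: FIRST \ {ε} = { '-', '/', 'c', 'n' } — overlaps FOLLOW(B) on { '-', '/', 'c', 'n' }: CONFLICT

L: nullable alternative(s) L → ε, L → B; FOLLOW(L) = { '-', '/', 'c', 'n' }
  L → ε: FIRST \ {ε} = { } — disjoint from FOLLOW(L)
  L → - c c: FIRST \ {ε} = { '-' } — overlaps FOLLOW(L) on { '-' }: CONFLICT
  L → B c /: FIRST \ {ε} = { '-', '/', 'c', 'n' } — overlaps FOLLOW(L) on { '-', '/', 'c', 'n' }: CONFLICT
  L → B: FIRST \ {ε} = { '-', '/', 'c', 'n' } — overlaps FOLLOW(L) on { '-', '/', 'c', 'n' }: CONFLICT

F has no nullable alternative, so no FIRST/FOLLOW check is needed there.

So the grammar has 4 FIRST/FOLLOW conflicts (marked CONFLICT above).

Answer: Yes. L → '-' c c with FOLLOW(L) on { '-' }; L → B c '/' with FOLLOW(L) on { '-', '/', 'c', 'n' }; L → B with FOLLOW(L) on { '-', '/', 'c', 'n' }; B → L F with FOLLOW(B) on { '-', '/', 'c', 'n' }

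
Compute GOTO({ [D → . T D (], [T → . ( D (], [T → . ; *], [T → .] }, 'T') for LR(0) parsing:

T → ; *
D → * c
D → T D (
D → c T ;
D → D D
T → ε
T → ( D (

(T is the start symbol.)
{ [D → . * c], [D → . D D], [D → . T D (], [D → . c T ;], [D → T . D (], [T → . ( D (], [T → . ; *], [T → .] }

GOTO(I, 'T') = CLOSURE({ [A → αX.β] : [A → α.Xβ] ∈ I, X = 'T' })

Items with dot before 'T', with the dot advanced:
  [D → . T D (] → [D → T . D (]
Closure of the advanced items:
  [D → T . D (] has the dot before D: add [D → . * c], [D → . T D (], [D → . c T ;], [D → . D D]
  [D → . T D (] has the dot before T: add [T → . ; *], [T → .], [T → . ( D (]

GOTO = { [D → . * c], [D → . D D], [D → . T D (], [D → . c T ;], [D → T . D (], [T → . ( D (], [T → . ; *], [T → .] }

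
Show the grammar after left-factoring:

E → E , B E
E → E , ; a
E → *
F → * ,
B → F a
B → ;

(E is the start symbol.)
Left-factoring transforms A → αβ₁ | αβ₂ into A → αA' and A' → β₁ | β₂
(α is the longest common prefix among the alternatives). Repeat until
no nonterminal has two alternatives with a common prefix.

Round 1: E has alternatives sharing prefix 'E ,'. Introduce E': E → E , E'
  Add: E' → B E
  Add: E' → ; a

No remaining common prefixes — done.

Resulting grammar:
E → E , E'
E' → B E
E' → ; a
E → *
F → * ,
B → F a
B → ;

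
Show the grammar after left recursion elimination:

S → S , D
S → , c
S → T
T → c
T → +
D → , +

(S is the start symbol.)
S → , c S'
S → T S'
S' → , D S'
S' → ε
T → c
T → +
D → , +

S is directly left-recursive. The standard transformation for
  A → A α₁ | ... | A α_m | β₁ | ... | β_n
is
  A  → β₁ A' | ... | β_n A'
  A' → α₁ A' | ... | α_m A' | ε

S → , c becomes S → , c S'
S → T becomes S → T S'
S → S , D becomes S' → , D S'
Add S' → ε

Productions for other non-terminals are unchanged:
  T → c
  T → +
  D → , +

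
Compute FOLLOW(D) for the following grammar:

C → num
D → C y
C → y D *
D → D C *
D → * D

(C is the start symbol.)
To compute FOLLOW(D), find every occurrence of D on a right-hand side N → α D β: add FIRST(β) \ {ε}, and if β is empty or nullable also add FOLLOW(N). Iterate to a fixed point.

In C → y D *: D is followed by '*', add FIRST('*') \ {ε} = { '*' }
In D → D C *: D is followed by C '*', add FIRST(C '*') \ {ε} = { 'num', 'y' }
In D → * D: D is at the end; this adds FOLLOW(D) to itself — nothing new

Taking the union: FOLLOW(D) = { '*', 'num', 'y' }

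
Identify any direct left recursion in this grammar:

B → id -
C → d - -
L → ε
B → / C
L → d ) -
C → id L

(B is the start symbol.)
No direct left recursion

B → id -: starts with id
C → d - -: starts with d
L → ε: starts with ε
B → / C: starts with '/'
L → d ) -: starts with d
C → id L: starts with id

No direct left recursion found.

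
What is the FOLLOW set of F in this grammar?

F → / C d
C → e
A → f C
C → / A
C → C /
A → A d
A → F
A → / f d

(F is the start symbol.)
F is the start symbol, so $ ∈ FOLLOW(F).
In A → F: F is at the end, add FOLLOW(A)

The FOLLOW sets referred to above (computed the same way, to a fixed point):
  FOLLOW(A) = { '/', 'd' }

Taking the union: FOLLOW(F) = { $, '/', 'd' }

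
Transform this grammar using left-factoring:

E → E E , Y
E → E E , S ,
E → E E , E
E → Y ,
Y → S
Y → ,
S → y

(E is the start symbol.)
E → E E , E'
E' → Y
E' → S ,
E' → E
E → Y ,
Y → S
Y → ,
S → y

Left-factoring transforms A → αβ₁ | αβ₂ into A → αA' and A' → β₁ | β₂
(α is the longest common prefix among the alternatives). Repeat until
no nonterminal has two alternatives with a common prefix.

Round 1: E has alternatives sharing prefix 'E E ,'. Introduce E': E → E E , E'
  Add: E' → Y
  Add: E' → S ,
  Add: E' → E

No remaining common prefixes — done.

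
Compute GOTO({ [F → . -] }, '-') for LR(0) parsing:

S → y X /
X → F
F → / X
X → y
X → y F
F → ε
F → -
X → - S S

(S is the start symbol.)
GOTO(I, '-') = CLOSURE({ [A → αX.β] : [A → α.Xβ] ∈ I, X = '-' })

Items with dot before '-', with the dot advanced:
  [F → . -] → [F → - .]
Closure adds nothing (no advanced item has the dot before a non-terminal).

GOTO = { [F → - .] }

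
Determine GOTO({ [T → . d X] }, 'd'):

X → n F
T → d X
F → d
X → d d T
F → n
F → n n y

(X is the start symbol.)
GOTO(I, 'd') = CLOSURE({ [A → αX.β] : [A → α.Xβ] ∈ I, X = 'd' })

Items with dot before 'd', with the dot advanced:
  [T → . d X] → [T → d . X]
Closure of the advanced items:
  [T → d . X] has the dot before X: add [X → . n F], [X → . d d T]

GOTO = { [T → d . X], [X → . d d T], [X → . n F] }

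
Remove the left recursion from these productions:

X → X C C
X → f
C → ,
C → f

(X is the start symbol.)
X → f X'
X' → C C X'
X' → ε
C → ,
C → f

X is directly left-recursive. The standard transformation for
  A → A α₁ | ... | A α_m | β₁ | ... | β_n
is
  A  → β₁ A' | ... | β_n A'
  A' → α₁ A' | ... | α_m A' | ε

X → f becomes X → f X'
X → X C C becomes X' → C C X'
Add X' → ε

Productions for other non-terminals are unchanged:
  C → ,
  C → f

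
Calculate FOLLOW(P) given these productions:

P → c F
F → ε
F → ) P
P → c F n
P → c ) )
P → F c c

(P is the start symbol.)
P is the start symbol, so $ ∈ FOLLOW(P).
In F → ) P: P is at the end, add FOLLOW(F)

The FOLLOW sets referred to above (computed the same way, to a fixed point):
  FOLLOW(F) = { $, 'c', 'n' }

Taking the union: FOLLOW(P) = { $, 'c', 'n' }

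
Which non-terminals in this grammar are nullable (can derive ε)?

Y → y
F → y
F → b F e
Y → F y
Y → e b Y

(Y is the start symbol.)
There are no ε-productions, so no non-terminal can derive ε.
No non-terminals are nullable.

Answer: None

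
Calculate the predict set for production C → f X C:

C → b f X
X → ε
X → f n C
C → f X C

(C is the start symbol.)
PREDICT(C → f X C) = (FIRST(RHS) \ {ε}) ∪ (FOLLOW(C) if ε ∈ FIRST(RHS), i.e. RHS ⇒* ε)
FIRST(f X C) = { 'f' }
ε ∉ FIRST(f X C), so FOLLOW(C) is not added.
PREDICT(C → f X C) = { 'f' }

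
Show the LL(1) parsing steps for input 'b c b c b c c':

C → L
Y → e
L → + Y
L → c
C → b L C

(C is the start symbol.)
LL(1) parsing maintains a stack (initially the start symbol over $) and the input. At each step: if the stack top is a terminal, match it against the current input token; if it is a non-terminal N, replace it with the RHS of M[N, lookahead] (the unique production whose predict set contains the lookahead).

Stack is shown with the top on the left.

Stack    Input            Action
--------------------------------
C $      b c b c b c c $  output C → b L C
b L C $  b c b c b c c $  match 'b'
L C $    c b c b c c $    output L → c
c C $    c b c b c c $    match 'c'
C $      b c b c c $      output C → b L C
b L C $  b c b c c $      match 'b'
L C $    c b c c $        output L → c
c C $    c b c c $        match 'c'
C $      b c c $          output C → b L C
b L C $  b c c $          match 'b'
L C $    c c $            output L → c
c C $    c c $            match 'c'
C $      c $              output C → L
L $      c $              output L → c
c $      c $              match 'c'
$        $                accept

The string is accepted.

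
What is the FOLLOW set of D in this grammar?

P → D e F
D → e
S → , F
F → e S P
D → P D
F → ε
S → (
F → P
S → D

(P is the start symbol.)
{ 'e' }

In P → D e F: D is followed by e F, add FIRST(e F) \ {ε} = { 'e' }
In D → P D: D is at the end; this adds FOLLOW(D) to itself — nothing new
In S → D: D is at the end, add FOLLOW(S)

The FOLLOW sets referred to above (computed the same way, to a fixed point):
  FOLLOW(S) = { 'e' }

Taking the union: FOLLOW(D) = { 'e' }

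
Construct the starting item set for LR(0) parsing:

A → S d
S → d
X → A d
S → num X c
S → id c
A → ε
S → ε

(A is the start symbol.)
{ [A → . S d], [A → .], [A' → . A], [S → . d], [S → . id c], [S → . num X c], [S → .] }

First, augment the grammar with A' → A
I₀ = CLOSURE({ [A' → . A] }):
  [A' → . A] has the dot before A: add [A → . S d], [A → .]
  [A → . S d] has the dot before S: add [S → . d], [S → . num X c], [S → . id c], [S → .]
No further items can be added.

I₀ = { [A → . S d], [A → .], [A' → . A], [S → . d], [S → . id c], [S → . num X c], [S → .] }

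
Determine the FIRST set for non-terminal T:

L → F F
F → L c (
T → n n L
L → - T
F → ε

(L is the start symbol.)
To compute FIRST(T), examine every production with T on the left-hand side, reading each right-hand side left to right until a non-nullable symbol is reached.

From T → n n L:
  - n is a terminal: add 'n' and stop

Collecting: FIRST(T) = { 'n' }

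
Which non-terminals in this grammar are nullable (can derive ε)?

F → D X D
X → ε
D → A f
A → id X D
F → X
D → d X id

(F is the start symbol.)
{ 'F', 'X' }

ε-productions: X → ε
So X is immediately nullable.
F → X: every symbol on the right is nullable, so F is nullable too.
No further non-terminal can be added: every production for the remaining non-terminals contains a terminal or a non-nullable non-terminal.
Nullable = { 'F', 'X' }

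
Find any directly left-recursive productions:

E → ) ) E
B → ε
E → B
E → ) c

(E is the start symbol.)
E → ) ) E: starts with ')'
B → ε: starts with ε
E → B: starts with B
E → ) c: starts with ')'

No direct left recursion found.

Answer: No direct left recursion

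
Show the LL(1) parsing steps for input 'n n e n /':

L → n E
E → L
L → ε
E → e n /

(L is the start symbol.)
Stack is shown with the top on the left.

Stack    Input        Action
----------------------------
L $      n n e n / $  output L → n E
n E $    n n e n / $  match 'n'
E $      n e n / $    output E → L
L $      n e n / $    output L → n E
n E $    n e n / $    match 'n'
E $      e n / $      output E → e n /
e n / $  e n / $      match 'e'
n / $    n / $        match 'n'
/ $      / $          match '/'
$        $            accept

The string is accepted.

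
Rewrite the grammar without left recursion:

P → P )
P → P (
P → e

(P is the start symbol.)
P → e P'
P' → ) P'
P' → ( P'
P' → ε

P is directly left-recursive. The standard transformation for
  A → A α₁ | ... | A α_m | β₁ | ... | β_n
is
  A  → β₁ A' | ... | β_n A'
  A' → α₁ A' | ... | α_m A' | ε

P → e becomes P → e P'
P → P ) becomes P' → ) P'
P → P ( becomes P' → ( P'
Add P' → ε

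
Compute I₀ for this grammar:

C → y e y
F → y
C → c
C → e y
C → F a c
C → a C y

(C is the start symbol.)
First, augment the grammar with C' → C
I₀ = CLOSURE({ [C' → . C] }):
  [C' → . C] has the dot before C: add [C → . y e y], [C → . c], [C → . e y], [C → . F a c], [C → . a C y]
  [C → . F a c] has the dot before F: add [F → . y]
No further items can be added.

I₀ = { [C → . F a c], [C → . a C y], [C → . c], [C → . e y], [C → . y e y], [C' → . C], [F → . y] }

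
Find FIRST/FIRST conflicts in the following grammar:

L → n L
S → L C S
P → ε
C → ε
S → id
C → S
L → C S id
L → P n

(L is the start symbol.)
Yes. L → n L / L → C S id on { 'n' }; L → n L / L → P n on { 'n' }; L → C S id / L → P n on { 'n' }; S → L C S / S → id on { 'id' }

A FIRST/FIRST conflict occurs when two productions N → α and N → β for the same non-terminal have FIRST(α) ∩ FIRST(β) ≠ ∅ (with ε ∈ FIRST of a nullable right-hand side, so two nullable alternatives also conflict).

FIRST sets of the non-terminals at (or reachable through a nullable prefix from) the front of some alternative:
  FIRST(C) = { 'id', 'n', ε }
  FIRST(S) = { 'id', 'n' }
  FIRST(P) = { ε }
  FIRST(L) = { 'id', 'n' }

Productions for L:
  L → n L: FIRST = { 'n' }
  L → C S id: FIRST = { 'id', 'n' }
  L → P n: FIRST = { 'n' }
Productions for S:
  S → L C S: FIRST = { 'id', 'n' }
  S → id: FIRST = { 'id' }
Productions for C:
  C → ε: FIRST = { ε }
  C → S: FIRST = { 'id', 'n' }
P has only one production, so no FIRST/FIRST conflict is possible there.

Conflict for L: L → n L and L → C S id
  Overlap: { 'n' }
Conflict for L: L → n L and L → P n
  Overlap: { 'n' }
Conflict for L: L → C S id and L → P n
  Overlap: { 'n' }
Conflict for S: S → L C S and S → id
  Overlap: { 'id' }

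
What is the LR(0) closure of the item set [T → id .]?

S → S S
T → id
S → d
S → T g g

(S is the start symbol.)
To compute CLOSURE, for each item [A → α.Bβ] where B is a non-terminal, add [B → .γ] for all productions B → γ; repeat for the newly added items until nothing changes.

Start with: [T → id .]
The dot is at the end, so nothing is added.

CLOSURE = { [T → id .] }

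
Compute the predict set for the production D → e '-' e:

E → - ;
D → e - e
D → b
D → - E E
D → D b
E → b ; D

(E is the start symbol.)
PREDICT(D → e '-' e) = (FIRST(RHS) \ {ε}) ∪ (FOLLOW(D) if ε ∈ FIRST(RHS), i.e. RHS ⇒* ε)
FIRST(e '-' e) = { 'e' }
ε ∉ FIRST(e '-' e), so FOLLOW(D) is not added.
PREDICT(D → e '-' e) = { 'e' }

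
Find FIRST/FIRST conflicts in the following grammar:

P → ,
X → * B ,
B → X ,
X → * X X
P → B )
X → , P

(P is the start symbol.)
Yes. P → ',' / P → B ')' on { ',' }; X → '*' B ',' / X → '*' X X on { '*' }

A FIRST/FIRST conflict occurs when two productions N → α and N → β for the same non-terminal have FIRST(α) ∩ FIRST(β) ≠ ∅ (with ε ∈ FIRST of a nullable right-hand side, so two nullable alternatives also conflict).

FIRST sets of the non-terminals at (or reachable through a nullable prefix from) the front of some alternative:
  FIRST(B) = { '*', ',' }

Productions for P:
  P → ,: FIRST = { ',' }
  P → B ): FIRST = { '*', ',' }
Productions for X:
  X → * B ,: FIRST = { '*' }
  X → * X X: FIRST = { '*' }
  X → , P: FIRST = { ',' }
B has only one production, so no FIRST/FIRST conflict is possible there.

Conflict for P: P → , and P → B )
  Overlap: { ',' }
Conflict for X: X → * B , and X → * X X
  Overlap: { '*' }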